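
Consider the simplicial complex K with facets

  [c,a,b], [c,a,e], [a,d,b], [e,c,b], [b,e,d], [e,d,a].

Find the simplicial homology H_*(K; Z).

H_0 = Z,  H_1 = 0,  H_2 = Z.

We work with the vertex ordering a < b < c < d < e. The simplices of K, each written with vertices in increasing order, are:

  0-simplices (5): a, b, c, d, e
  1-simplices (9): ab, ac, ad, ae, bc, bd, be, ce, de
  2-simplices (6): abc, abd, ace, ade, bce, bde

so the chain groups are C_0 ≅ Z^5, C_1 ≅ Z^9, C_2 ≅ Z^6.

∂_1: C_1 → C_0 sends each edge [p,q] (with p < q) to q − p.
The 5×9 boundary matrix has rank 4 and Smith normal form diag(1,1,1,1).

The boundary map ∂_2: C_2 → C_1 acts by ∂[p,q,r] = [q,r] − [p,r] + [p,q]. For instance
  ∂bce = ce − be + bc,
  ∂ace = ce − ae + ac.
This gives a 9×6 integer matrix of rank 5; reducing to Smith normal form yields diagonal entries (1,1,1,1,1).

Now H_k = ker ∂_k / im ∂_{k+1}, so:

  H_0: rank C_0 − rank ∂_1 = 5 − 4 = 1, and the invariant factors of ∂_1 are all 1, so H_0 ≅ Z.
  H_1: rank ker ∂_1 − rank ∂_2 = (9 − 4) − 5 = 0, and the invariant factors of ∂_2 are all 1, so H_1 ≅ 0.
  H_2: rank ker ∂_2 − rank ∂_3 = (6 − 5) − 0 = 1, and there is no ∂_3, so H_2 ≅ Z.

As a check, the Euler characteristic is 5 − 9 + 6 = 2, which agrees with 1 − 0 + 1 = 2.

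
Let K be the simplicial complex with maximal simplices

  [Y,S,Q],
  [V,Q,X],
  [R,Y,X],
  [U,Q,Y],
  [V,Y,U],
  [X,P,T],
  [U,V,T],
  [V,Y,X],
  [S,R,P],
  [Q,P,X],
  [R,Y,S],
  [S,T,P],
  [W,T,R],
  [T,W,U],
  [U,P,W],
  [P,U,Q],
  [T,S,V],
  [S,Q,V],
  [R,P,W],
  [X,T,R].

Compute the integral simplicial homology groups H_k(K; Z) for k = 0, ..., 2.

Fix the vertex order P < Q < R < S < T < U < V < W < X < Y and write every simplex with vertices in increasing order. Then dim K = 2 and the simplices of K are:

  0-simplices (10): P, Q, R, S, T, U, V, W, X, Y
  1-simplices (30): PQ, PR, PS, PT, PU, PW, PX, QS, QU, QV, QX, QY, RS, RT, RW, RX, RY, ST, SV, SY, TU, TV, TW, TX, UV, UW, UY, VX, VY, XY
  2-simplices (20): PQU, PQX, PRS, PRW, PST, PTX, PUW, QSV, QSY, QUY, QVX, RSY, RTW, RTX, RXY, STV, TUV, TUW, UVY, VXY

Hence C_0 ≅ Z^10, C_1 ≅ Z^30, C_2 ≅ Z^20.

∂_1: C_1 → C_0 is given by ∂[p,q] = [q] − [p].
The 10×30 boundary matrix has rank 9 and Smith normal form diag(1,1,1,1,1,1,1,1,1).

∂_2: C_2 → C_1 acts by ∂[p,q,r] = [q,r] − [p,r] + [p,q]. For instance
  ∂PQX = QX − PX + PQ,
  ∂UVY = VY − UY + UV.
As a 30×20 matrix over Z this has rank 20, with invariant factors (1,1,1,1,1,1,1,1,1,1,1,1,1,1,1,1,1,1,1,2).

Reading off H_k = ker ∂_k / im ∂_{k+1}:

  H_0: rank C_0 − rank ∂_1 = 10 − 9 = 1, and the invariant factors of ∂_1 are all 1, so H_0 = Z.
  H_1: rank ker ∂_1 − rank ∂_2 = (30 − 9) − 20 = 1, and ∂_2 has invariant factor 2 > 1, so H_1 = Z ⊕ Z/2Z.
  H_2: rank ker ∂_2 − rank ∂_3 = (20 − 20) − 0 = 0, and there is no ∂_3, so H_2 = 0.

(K is a triangulation of the Klein bottle.)

H_0 = Z,  H_1 = Z ⊕ Z/2Z,  H_2 = 0.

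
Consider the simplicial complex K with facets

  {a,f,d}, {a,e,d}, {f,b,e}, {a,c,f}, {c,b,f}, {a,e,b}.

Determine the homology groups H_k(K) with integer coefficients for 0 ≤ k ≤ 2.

Take the total order a < b < c < d < e < f on the vertex set. Then K (dimension 2) consists of the simplices:

  0-simplices (6): a, b, c, d, e, f
  1-simplices (12): ab, ac, ad, ae, af, bc, be, bf, cf, de, df, ef
  2-simplices (6): abe, acf, ade, adf, bcf, bef

giving chain groups C_0 ≅ Z^6, C_1 ≅ Z^12, C_2 ≅ Z^6.

∂_1: C_1 → C_0 sends each edge [p,q] (with p < q) to q − p. For instance
  ∂de = e − d.
This gives a 6×12 integer matrix of rank 5; reducing to Smith normal form yields diagonal entries (1,1,1,1,1).

∂_2: C_2 → C_1 maps a triangle to the signed sum of its edges. For instance
  ∂bcf = cf − bf + bc,
  ∂acf = cf − af + ac.
The resulting 12×6 matrix has rank 6, and its Smith normal form has invariant factors (1,1,1,1,1,1).

From H_k ≅ ker(∂_k) / im(∂_{k+1}) we obtain:

  H_0: rank C_0 − rank ∂_1 = 6 − 5 = 1, and the invariant factors of ∂_1 are all 1, so H_0 ≅ Z.
  H_1: rank ker ∂_1 − rank ∂_2 = (12 − 5) − 6 = 1, and the invariant factors of ∂_2 are all 1, so H_1 ≅ Z.
  H_2: rank ker ∂_2 − rank ∂_3 = (6 − 6) − 0 = 0, and there is no ∂_3, so H_2 ≅ 0.

H_0 ≅ Z,  H_1 ≅ Z,  H_2 = 0.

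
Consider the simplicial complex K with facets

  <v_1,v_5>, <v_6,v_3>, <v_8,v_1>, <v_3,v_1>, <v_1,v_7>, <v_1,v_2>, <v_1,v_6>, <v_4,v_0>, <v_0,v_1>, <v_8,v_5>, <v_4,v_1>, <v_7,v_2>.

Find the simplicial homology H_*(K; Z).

H_0 ≅ Z,  H_1 ≅ Z^4.

K has 9 vertices, 12 edges.
rank ∂_0 = 0, rank ∂_1 = 8 ⇒ b_0 = 9 − 0 − 8 = 1; all invariant factors of ∂_1 are 1 so no torsion. So H_0 = Z.
rank ∂_1 = 8, rank ∂_2 = 0 ⇒ b_1 = 12 − 8 − 0 = 4. So H_1 = Z^4.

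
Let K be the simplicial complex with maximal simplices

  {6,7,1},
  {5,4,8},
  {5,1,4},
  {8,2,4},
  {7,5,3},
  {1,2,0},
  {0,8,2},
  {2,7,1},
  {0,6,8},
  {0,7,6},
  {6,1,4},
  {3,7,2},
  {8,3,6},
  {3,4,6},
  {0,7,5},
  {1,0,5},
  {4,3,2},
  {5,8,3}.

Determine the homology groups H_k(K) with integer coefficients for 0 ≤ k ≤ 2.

Take the total order 0 < 1 < 2 < 3 < 4 < 5 < 6 < 7 < 8 on the vertex set. Then K (dimension 2) consists of the simplices:

  0-simplices (9): [0], [1], [2], [3], [4], [5], [6], [7], [8]
  1-simplices (27): (27 of them)
  2-simplices (18): [0,1,2], [0,1,5], [0,2,8], [0,5,7], [0,6,7], [0,6,8], [1,2,7], [1,4,5], [1,4,6], [1,6,7], [2,3,4], [2,3,7], [2,4,8], [3,4,6], [3,5,7], [3,5,8], [3,6,8], [4,5,8]

Hence C_0 ≅ Z^9, C_1 ≅ Z^27, C_2 ≅ Z^18.

Boundary ∂_1: C_1 → C_0 is given by ∂[p,q] = [q] − [p]. For instance
  ∂[0,5] = [5] − [0].
This gives a 9×27 integer matrix of rank 8; reducing to Smith normal form yields diagonal entries (1,1,1,1,1,1,1,1).

∂_2: C_2 → C_1 acts by ∂[p,q,r] = [q,r] − [p,r] + [p,q]. For instance
  ∂[2,3,4] = [3,4] − [2,4] + [2,3],
  ∂[1,2,7] = [2,7] − [1,7] + [1,2].
The 27×18 boundary matrix has rank 18 and Smith normal form diag(1,1,1,1,1,1,1,1,1,1,1,1,1,1,1,1,1,2).

Reading off H_k = ker ∂_k / im ∂_{k+1}:

  H_0: rank C_0 − rank ∂_1 = 9 − 8 = 1, and the invariant factors of ∂_1 are all 1, so H_0 = Z.
  H_1: rank ker ∂_1 − rank ∂_2 = (27 − 8) − 18 = 1, and ∂_2 has invariant factor 2 > 1, so H_1 = Z ⊕ Z/2.
  H_2: rank ker ∂_2 − rank ∂_3 = (18 − 18) − 0 = 0, and there is no ∂_3, so H_2 = 0.

H_0 ≅ Z,  H_1 ≅ Z ⊕ Z/2,  H_2 = 0.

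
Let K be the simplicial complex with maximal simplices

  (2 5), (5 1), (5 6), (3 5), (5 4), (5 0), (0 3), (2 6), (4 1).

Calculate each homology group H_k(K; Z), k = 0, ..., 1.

Take the total order 0 < 1 < 2 < 3 < 4 < 5 < 6 on the vertex set. Then K (dimension 1) consists of the simplices:

  0-simplices (7): [0], [1], [2], [3], [4], [5], [6]
  1-simplices (9): [0,3], [0,5], [1,4], [1,5], [2,5], [2,6], [3,5], [4,5], [5,6]

so the chain groups are C_0 ≅ Z^7, C_1 ≅ Z^9.

Boundary ∂_1: C_1 → C_0 is given by ∂[p,q] = [q] − [p]. For instance
  ∂[3,5] = [5] − [3].
The 7×9 boundary matrix has rank 6 and Smith normal form diag(1,1,1,1,1,1).

Computing H_k = (kernel of ∂_k) / (image of ∂_{k+1}):

  H_0: rank C_0 − rank ∂_1 = 7 − 6 = 1, and the invariant factors of ∂_1 are all 1, so H_0 = Z.
  H_1: rank ker ∂_1 − rank ∂_2 = (9 − 6) − 0 = 3, and there is no ∂_2, so H_1 = Z^3.

H_0 = Z,  H_1 = Z^3.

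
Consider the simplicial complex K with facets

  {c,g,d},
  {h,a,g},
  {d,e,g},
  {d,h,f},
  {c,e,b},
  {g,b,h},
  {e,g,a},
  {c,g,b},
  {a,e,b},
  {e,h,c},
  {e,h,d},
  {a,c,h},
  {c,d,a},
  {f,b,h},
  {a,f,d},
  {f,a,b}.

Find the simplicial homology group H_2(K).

Fix the vertex order a < b < c < d < e < f < g < h and write every simplex with vertices in increasing order. Then dim K = 2 and the simplices of K are:

  0-simplices (8): a, b, c, d, e, f, g, h
  1-simplices (24): ab, ac, ad, ae, af, ag, ah, bc, be, bf, bg, bh, cd, ce, cg, ch, de, df, dg, dh, eg, eh, fh, gh
  2-simplices (16): abe, abf, acd, ach, adf, aeg, agh, bce, bcg, bfh, bgh, cdg, ceh, deg, deh, dfh

giving chain groups C_0 ≅ Z^8, C_1 ≅ Z^24, C_2 ≅ Z^16.

∂_1: C_1 → C_0 maps an edge to its endpoints' difference, ∂[p,q] = q − p. For instance
  ∂cd = d − c.
As a 8×24 matrix over Z this has rank 7, with invariant factors (1,1,1,1,1,1,1).

Boundary ∂_2: C_2 → C_1 maps a triangle to the signed sum of its edges. For instance
  ∂adf = df − af + ad,
  ∂ach = ch − ah + ac.
The 24×16 boundary matrix has rank 15 and Smith normal form diag(1,1,1,1,1,1,1,1,1,1,1,1,1,1,1).

Reading off H_k = ker ∂_k / im ∂_{k+1}:

  H_2: rank ker ∂_2 − rank ∂_3 = (16 − 15) − 0 = 1, and there is no ∂_3, so H_2 = Z.

H_2 = Z.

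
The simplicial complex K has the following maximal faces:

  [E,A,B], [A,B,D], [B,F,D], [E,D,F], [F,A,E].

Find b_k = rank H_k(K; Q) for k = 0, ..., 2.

b_0 = 1, b_1 = 1, b_2 = 0.

Order the vertices as A < B < D < E < F. Listing each simplex with vertices in this order, K has dimension 2 with simplices:

  0-simplices (5): A, B, D, E, F
  1-simplices (10): AB, AD, AE, AF, BD, BE, BF, DE, DF, EF
  2-simplices (5): ABD, ABE, AEF, BDF, DEF

so the chain groups are C_0 ≅ Z^5, C_1 ≅ Z^10, C_2 ≅ Z^5.

∂_1: C_1 → C_0 is given by ∂[p,q] = [q] − [p].
This gives a 5×10 integer matrix of rank 4; reducing to Smith normal form yields diagonal entries (1,1,1,1).

Boundary ∂_2: C_2 → C_1 sends each 2-simplex [p,q,r] to [q,r] − [p,r] + [p,q]. For instance
  ∂DEF = EF − DF + DE,
  ∂BDF = DF − BF + BD.
As a 10×5 matrix over Z this has rank 5, with invariant factors (1,1,1,1,1).

From H_k ≅ ker(∂_k) / im(∂_{k+1}) we obtain:

  H_0: rank C_0 − rank ∂_1 = 5 − 4 = 1, and the invariant factors of ∂_1 are all 1, so H_0 ≅ Z.
  H_1: rank ker ∂_1 − rank ∂_2 = (10 − 4) − 5 = 1, and the invariant factors of ∂_2 are all 1, so H_1 ≅ Z.
  H_2: rank ker ∂_2 − rank ∂_3 = (5 − 5) − 0 = 0, and there is no ∂_3, so H_2 ≅ 0.

As a check, the Euler characteristic is 5 − 10 + 5 = 0, which agrees with 1 − 1 + 0 = 0.

Hence the Betti numbers are b_0 = 1, b_1 = 1, b_2 = 0.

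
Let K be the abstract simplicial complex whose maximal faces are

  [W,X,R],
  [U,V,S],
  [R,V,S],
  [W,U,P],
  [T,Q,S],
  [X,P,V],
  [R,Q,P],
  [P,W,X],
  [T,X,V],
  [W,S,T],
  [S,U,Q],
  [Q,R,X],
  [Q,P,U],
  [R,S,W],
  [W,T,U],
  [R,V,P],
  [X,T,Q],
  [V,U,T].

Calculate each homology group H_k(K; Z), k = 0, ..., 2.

Fix the vertex order P < Q < R < S < T < U < V < W < X and write every simplex with vertices in increasing order. Then dim K = 2 and the simplices of K are:

  0-simplices (9): P, Q, R, S, T, U, V, W, X
  1-simplices (27): PQ, PR, PU, PV, PW, PX, QR, QS, QT, QU, QX, RS, RV, RW, RX, ST, SU, SV, SW, TU, TV, TW, TX, UV, UW, VX, WX
  2-simplices (18): PQR, PQU, PRV, PUW, PVX, PWX, QRX, QST, QSU, QTX, RSV, RSW, RWX, STW, SUV, TUV, TUW, TVX

Hence C_0 ≅ Z^9, C_1 ≅ Z^27, C_2 ≅ Z^18.

Boundary ∂_1: C_1 → C_0 maps an edge to its endpoints' difference, ∂[p,q] = q − p. For instance
  ∂TU = U − T.
As a 9×27 matrix over Z this has rank 8, with invariant factors (1,1,1,1,1,1,1,1).

Boundary ∂_2: C_2 → C_1 maps a triangle to the signed sum of its edges. For instance
  ∂PRV = RV − PV + PR,
  ∂PUW = UW − PW + PU.
As a 27×18 matrix over Z this has rank 18, with invariant factors (1,1,1,1,1,1,1,1,1,1,1,1,1,1,1,1,1,2).

Now H_k = ker ∂_k / im ∂_{k+1}, so:

  H_0: rank C_0 − rank ∂_1 = 9 − 8 = 1, and the invariant factors of ∂_1 are all 1, so H_0 ≅ Z.
  H_1: rank ker ∂_1 − rank ∂_2 = (27 − 8) − 18 = 1, and ∂_2 has invariant factor 2 > 1, so H_1 ≅ Z ⊕ Z/2.
  H_2: rank ker ∂_2 − rank ∂_3 = (18 − 18) − 0 = 0, and there is no ∂_3, so H_2 ≅ 0.

As a check, the Euler characteristic is 9 − 27 + 18 = 0, which agrees with 1 − 1 + 0 = 0.
(K is a triangulation of the Klein bottle.)

H_0 ≅ Z,  H_1 ≅ Z ⊕ Z/2,  H_2 = 0.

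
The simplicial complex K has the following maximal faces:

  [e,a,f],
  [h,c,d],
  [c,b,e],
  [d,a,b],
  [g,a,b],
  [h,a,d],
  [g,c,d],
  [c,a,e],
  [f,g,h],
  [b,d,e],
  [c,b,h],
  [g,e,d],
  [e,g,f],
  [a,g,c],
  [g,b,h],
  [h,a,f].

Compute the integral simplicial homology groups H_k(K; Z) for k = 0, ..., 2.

We work with the vertex ordering a < b < c < d < e < f < g < h. The simplices of K, each written with vertices in increasing order, are:

  0-simplices (8): a, b, c, d, e, f, g, h
  1-simplices (24): ab, ac, ad, ae, af, ag, ah, bc, bd, be, bg, bh, cd, ce, cg, ch, de, dg, dh, ef, eg, fg, fh, gh
  2-simplices (16): abd, abg, ace, acg, adh, aef, afh, bce, bch, bde, bgh, cdg, cdh, deg, efg, fgh

Hence C_0 ≅ Z^8, C_1 ≅ Z^24, C_2 ≅ Z^16.

∂_1: C_1 → C_0 maps an edge to its endpoints' difference, ∂[p,q] = q − p.
This gives a 8×24 integer matrix of rank 7; reducing to Smith normal form yields diagonal entries (1,1,1,1,1,1,1).

The boundary map ∂_2: C_2 → C_1 sends each 2-simplex [p,q,r] to [q,r] − [p,r] + [p,q]. For instance
  ∂efg = fg − eg + ef,
  ∂abg = bg − ag + ab.
As a 24×16 matrix over Z this has rank 15, with invariant factors (1,1,1,1,1,1,1,1,1,1,1,1,1,1,1).

Computing H_k = (kernel of ∂_k) / (image of ∂_{k+1}):

  H_0: rank C_0 − rank ∂_1 = 8 − 7 = 1, and the invariant factors of ∂_1 are all 1, so H_0 ≅ Z.
  H_1: rank ker ∂_1 − rank ∂_2 = (24 − 7) − 15 = 2, and the invariant factors of ∂_2 are all 1, so H_1 ≅ Z^2.
  H_2: rank ker ∂_2 − rank ∂_3 = (16 − 15) − 0 = 1, and there is no ∂_3, so H_2 ≅ Z.

H_0 = Z,  H_1 = Z^2,  H_2 = Z.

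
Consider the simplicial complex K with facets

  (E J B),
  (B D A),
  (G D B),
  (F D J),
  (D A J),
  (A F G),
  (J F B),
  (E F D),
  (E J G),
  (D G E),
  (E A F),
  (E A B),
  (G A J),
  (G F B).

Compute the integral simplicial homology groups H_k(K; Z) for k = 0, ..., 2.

Order the vertices as A < B < D < E < F < G < J. Listing each simplex with vertices in this order, K has dimension 2 with simplices:

  0-simplices (7): A, B, D, E, F, G, J
  1-simplices (21): AB, AD, AE, AF, AG, AJ, BD, BE, BF, BG, BJ, DE, DF, DG, DJ, EF, EG, EJ, FG, FJ, GJ
  2-simplices (14): ABD, ABE, ADJ, AEF, AFG, AGJ, BDG, BEJ, BFG, BFJ, DEF, DEG, DFJ, EGJ

Hence C_0 ≅ Z^7, C_1 ≅ Z^21, C_2 ≅ Z^14.

∂_1: C_1 → C_0 sends each edge [p,q] (with p < q) to q − p. For instance
  ∂BG = G − B.
The 7×21 boundary matrix has rank 6 and Smith normal form diag(1,1,1,1,1,1).

The boundary map ∂_2: C_2 → C_1 sends each 2-simplex [p,q,r] to [q,r] − [p,r] + [p,q]. For instance
  ∂BFG = FG − BG + BF,
  ∂DEG = EG − DG + DE.
This gives a 21×14 integer matrix of rank 13; reducing to Smith normal form yields diagonal entries (1,1,1,1,1,1,1,1,1,1,1,1,1).

Now H_k = ker ∂_k / im ∂_{k+1}, so:

  H_0: rank C_0 − rank ∂_1 = 7 − 6 = 1, and the invariant factors of ∂_1 are all 1, so H_0 = Z.
  H_1: rank ker ∂_1 − rank ∂_2 = (21 − 6) − 13 = 2, and the invariant factors of ∂_2 are all 1, so H_1 = Z^2.
  H_2: rank ker ∂_2 − rank ∂_3 = (14 − 13) − 0 = 1, and there is no ∂_3, so H_2 = Z.

(K is a triangulation of the torus T^2.)

H_0 = Z,  H_1 = Z^2,  H_2 = Z.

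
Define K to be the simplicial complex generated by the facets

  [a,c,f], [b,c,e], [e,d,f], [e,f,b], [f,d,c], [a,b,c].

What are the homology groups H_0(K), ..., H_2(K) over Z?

H_0 = Z,  H_1 = Z,  H_2 = 0.

We work with the vertex ordering a < b < c < d < e < f. The simplices of K, each written with vertices in increasing order, are:

  0-simplices (6): a, b, c, d, e, f
  1-simplices (12): ab, ac, af, bc, be, bf, cd, ce, cf, de, df, ef
  2-simplices (6): abc, acf, bce, bef, cdf, def

giving chain groups C_0 ≅ Z^6, C_1 ≅ Z^12, C_2 ≅ Z^6.

The boundary map ∂_1: C_1 → C_0 is given by ∂[p,q] = [q] − [p]. For instance
  ∂bf = f − b.
This gives a 6×12 integer matrix of rank 5; reducing to Smith normal form yields diagonal entries (1,1,1,1,1).

Boundary ∂_2: C_2 → C_1 sends each 2-simplex [p,q,r] to [q,r] − [p,r] + [p,q]. For instance
  ∂def = ef − df + de,
  ∂acf = cf − af + ac.
This gives a 12×6 integer matrix of rank 6; reducing to Smith normal form yields diagonal entries (1,1,1,1,1,1).

Now H_k = ker ∂_k / im ∂_{k+1}, so:

  H_0: rank C_0 − rank ∂_1 = 6 − 5 = 1, and the invariant factors of ∂_1 are all 1, so H_0 = Z.
  H_1: rank ker ∂_1 − rank ∂_2 = (12 − 5) − 6 = 1, and the invariant factors of ∂_2 are all 1, so H_1 = Z.
  H_2: rank ker ∂_2 − rank ∂_3 = (6 − 6) − 0 = 0, and there is no ∂_3, so H_2 = 0.

As a check, the Euler characteristic is 6 − 12 + 6 = 0, which agrees with 1 − 1 + 0 = 0.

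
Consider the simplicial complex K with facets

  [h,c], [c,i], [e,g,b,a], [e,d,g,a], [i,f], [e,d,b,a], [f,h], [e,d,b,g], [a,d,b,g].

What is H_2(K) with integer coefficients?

H_2 = 0.

Order the vertices as a < b < c < d < e < f < g < h < i. Listing each simplex with vertices in this order, K has dimension 3 with simplices:

  0-simplices (9): a, b, c, d, e, f, g, h, i
  1-simplices (14): ab, ad, ae, ag, bd, be, bg, ch, ci, de, dg, eg, fh, fi
  2-simplices (10): abd, abe, abg, ade, adg, aeg, bde, bdg, beg, deg
  3-simplices (5): abde, abdg, abeg, adeg, bdeg

giving chain groups C_0 ≅ Z^9, C_1 ≅ Z^14, C_2 ≅ Z^10, C_3 ≅ Z^5.

∂_1: C_1 → C_0 sends each edge [p,q] (with p < q) to q − p. For instance
  ∂fh = h − f.
The resulting 9×14 matrix has rank 7, and its Smith normal form has invariant factors (1,1,1,1,1,1,1).

Boundary ∂_2: C_2 → C_1 maps a triangle to the signed sum of its edges. For instance
  ∂beg = eg − bg + be,
  ∂abe = be − ae + ab.
As a 14×10 matrix over Z this has rank 6, with invariant factors (1,1,1,1,1,1).

The boundary map ∂_3: C_3 → C_2 sends each 3-simplex σ to the alternating sum Σ_i (−1)^i (σ with its i-th vertex removed). For instance
  ∂abde = bde − ade + abe − abd,
  ∂abeg = beg − aeg + abg − abe.
The 10×5 boundary matrix has rank 4 and Smith normal form diag(1,1,1,1).

Now H_k = ker ∂_k / im ∂_{k+1}, so:

  H_2: rank ker ∂_2 − rank ∂_3 = (10 − 6) − 4 = 0, and the invariant factors of ∂_3 are all 1, so H_2 ≅ 0.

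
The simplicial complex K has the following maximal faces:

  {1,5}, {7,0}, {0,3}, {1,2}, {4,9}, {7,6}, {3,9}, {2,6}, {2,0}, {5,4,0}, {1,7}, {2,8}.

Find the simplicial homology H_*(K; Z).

H_0 = Z,  H_1 = Z^4,  H_2 = 0.

K has 10 vertices, 14 edges, 1 triangle.
rank ∂_0 = 0, rank ∂_1 = 9 ⇒ b_0 = 10 − 0 − 9 = 1; all invariant factors of ∂_1 are 1 so no torsion. So H_0 ≅ Z.
rank ∂_1 = 9, rank ∂_2 = 1 ⇒ b_1 = 14 − 9 − 1 = 4; all invariant factors of ∂_2 are 1 so no torsion. So H_1 ≅ Z^4.
rank ∂_2 = 1, rank ∂_3 = 0 ⇒ b_2 = 1 − 1 − 0 = 0. So H_2 ≅ 0.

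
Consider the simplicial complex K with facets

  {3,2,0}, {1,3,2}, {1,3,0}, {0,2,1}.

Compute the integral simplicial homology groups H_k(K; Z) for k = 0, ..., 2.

Order the vertices as 0 < 1 < 2 < 3. Listing each simplex with vertices in this order, K has dimension 2 with simplices:

  0-simplices (4): [0], [1], [2], [3]
  1-simplices (6): [0,1], [0,2], [0,3], [1,2], [1,3], [2,3]
  2-simplices (4): [0,1,2], [0,1,3], [0,2,3], [1,2,3]

so the chain groups are C_0 ≅ Z^4, C_1 ≅ Z^6, C_2 ≅ Z^4.

Boundary ∂_1: C_1 → C_0 maps an edge to its endpoints' difference, ∂[p,q] = q − p.
As a 4×6 matrix over Z this has rank 3, with invariant factors (1,1,1).

Boundary ∂_2: C_2 → C_1 acts by ∂[p,q,r] = [q,r] − [p,r] + [p,q]. For instance
  ∂[1,2,3] = [2,3] − [1,3] + [1,2],
  ∂[0,1,3] = [1,3] − [0,3] + [0,1].
The 6×4 boundary matrix has rank 3 and Smith normal form diag(1,1,1).

Reading off H_k = ker ∂_k / im ∂_{k+1}:

  H_0: rank C_0 − rank ∂_1 = 4 − 3 = 1, and the invariant factors of ∂_1 are all 1, so H_0 ≅ Z.
  H_1: rank ker ∂_1 − rank ∂_2 = (6 − 3) − 3 = 0, and the invariant factors of ∂_2 are all 1, so H_1 ≅ 0.
  H_2: rank ker ∂_2 − rank ∂_3 = (4 − 3) − 0 = 1, and there is no ∂_3, so H_2 ≅ Z.

H_0 ≅ Z,  H_1 = 0,  H_2 ≅ Z.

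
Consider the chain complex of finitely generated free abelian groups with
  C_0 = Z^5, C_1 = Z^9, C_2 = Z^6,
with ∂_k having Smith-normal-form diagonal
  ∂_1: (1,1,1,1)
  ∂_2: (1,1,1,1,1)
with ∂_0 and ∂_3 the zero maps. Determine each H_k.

H_0 ≅ Z,  H_1 = 0,  H_2 ≅ Z.

H_0: b_0 = 5 − 0 − 4 = 1; torsion from ∂_1 factors > 1: none. So H_0 ≅ Z.
H_1: b_1 = 9 − 4 − 5 = 0; torsion from ∂_2 factors > 1: none. So H_1 ≅ 0.
H_2: b_2 = 6 − 5 − 0 = 1; torsion from ∂_3 factors > 1: none. So H_2 ≅ Z.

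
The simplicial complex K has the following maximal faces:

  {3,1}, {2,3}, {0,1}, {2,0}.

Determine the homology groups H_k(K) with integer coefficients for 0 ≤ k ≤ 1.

Order the vertices as 0 < 1 < 2 < 3. Listing each simplex with vertices in this order, K has dimension 1 with simplices:

  0-simplices (4): [0], [1], [2], [3]
  1-simplices (4): [0,1], [0,2], [1,3], [2,3]

so the chain groups are C_0 ≅ Z^4, C_1 ≅ Z^4.

Boundary ∂_1: C_1 → C_0 sends each edge [p,q] (with p < q) to q − p. For instance
  ∂[1,3] = [3] − [1].
The 4×4 boundary matrix has rank 3 and Smith normal form diag(1,1,1).

From H_k ≅ ker(∂_k) / im(∂_{k+1}) we obtain:

  H_0: rank C_0 − rank ∂_1 = 4 − 3 = 1, and the invariant factors of ∂_1 are all 1, so H_0 = Z.
  H_1: rank ker ∂_1 − rank ∂_2 = (4 − 3) − 0 = 1, and there is no ∂_2, so H_1 = Z.

As a check, the Euler characteristic is 4 − 4 = 0, which agrees with 1 − 1 = 0.

H_0 = Z,  H_1 = Z.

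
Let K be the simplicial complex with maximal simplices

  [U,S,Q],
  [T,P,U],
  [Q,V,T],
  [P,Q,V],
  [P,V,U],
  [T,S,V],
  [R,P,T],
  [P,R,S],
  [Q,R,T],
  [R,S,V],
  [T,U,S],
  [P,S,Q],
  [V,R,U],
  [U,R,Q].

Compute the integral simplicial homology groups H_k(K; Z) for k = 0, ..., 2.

H_0 ≅ Z,  H_1 ≅ Z^2,  H_2 ≅ Z.

Take the total order P < Q < R < S < T < U < V on the vertex set. Then K (dimension 2) consists of the simplices:

  0-simplices (7): P, Q, R, S, T, U, V
  1-simplices (21): PQ, PR, PS, PT, PU, PV, QR, QS, QT, QU, QV, RS, RT, RU, RV, ST, SU, SV, TU, TV, UV
  2-simplices (14): PQS, PQV, PRS, PRT, PTU, PUV, QRT, QRU, QSU, QTV, RSV, RUV, STU, STV

so the chain groups are C_0 ≅ Z^7, C_1 ≅ Z^21, C_2 ≅ Z^14.

∂_1: C_1 → C_0 is given by ∂[p,q] = [q] − [p]. For instance
  ∂RU = U − R.
The resulting 7×21 matrix has rank 6, and its Smith normal form has invariant factors (1,1,1,1,1,1).

Boundary ∂_2: C_2 → C_1 acts by ∂[p,q,r] = [q,r] − [p,r] + [p,q]. For instance
  ∂RUV = UV − RV + RU,
  ∂RSV = SV − RV + RS.
The resulting 21×14 matrix has rank 13, and its Smith normal form has invariant factors (1,1,1,1,1,1,1,1,1,1,1,1,1).

From H_k ≅ ker(∂_k) / im(∂_{k+1}) we obtain:

  H_0: rank C_0 − rank ∂_1 = 7 − 6 = 1, and the invariant factors of ∂_1 are all 1, so H_0 ≅ Z.
  H_1: rank ker ∂_1 − rank ∂_2 = (21 − 6) − 13 = 2, and the invariant factors of ∂_2 are all 1, so H_1 ≅ Z^2.
  H_2: rank ker ∂_2 − rank ∂_3 = (14 − 13) − 0 = 1, and there is no ∂_3, so H_2 ≅ Z.

As a check, the Euler characteristic is 7 − 21 + 14 = 0, which agrees with 1 − 2 + 1 = 0.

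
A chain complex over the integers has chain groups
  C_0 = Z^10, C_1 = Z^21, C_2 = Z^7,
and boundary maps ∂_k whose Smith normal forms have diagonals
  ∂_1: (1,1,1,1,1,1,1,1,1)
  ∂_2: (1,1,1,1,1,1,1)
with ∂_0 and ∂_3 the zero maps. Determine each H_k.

H_0: b_0 = 10 − 0 − 9 = 1; torsion from ∂_1 factors > 1: none. So H_0 = Z.
H_1: b_1 = 21 − 9 − 7 = 5; torsion from ∂_2 factors > 1: none. So H_1 = Z^5.
H_2: b_2 = 7 − 7 − 0 = 0; torsion from ∂_3 factors > 1: none. So H_2 = 0.

H_0 = Z,  H_1 = Z^5,  H_2 = 0.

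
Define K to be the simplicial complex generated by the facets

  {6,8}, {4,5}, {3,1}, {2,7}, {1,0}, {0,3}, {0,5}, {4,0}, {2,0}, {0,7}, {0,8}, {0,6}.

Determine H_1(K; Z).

We work with the vertex ordering 0 < 1 < 2 < 3 < 4 < 5 < 6 < 7 < 8. The simplices of K, each written with vertices in increasing order, are:

  0-simplices (9): [0], [1], [2], [3], [4], [5], [6], [7], [8]
  1-simplices (12): [0,1], [0,2], [0,3], [0,4], [0,5], [0,6], [0,7], [0,8], [1,3], [2,7], [4,5], [6,8]

Hence C_0 ≅ Z^9, C_1 ≅ Z^12.

∂_1: C_1 → C_0 maps an edge to its endpoints' difference, ∂[p,q] = q − p. For instance
  ∂[0,7] = [7] − [0].
The resulting 9×12 matrix has rank 8, and its Smith normal form has invariant factors (1,1,1,1,1,1,1,1).

Reading off H_k = ker ∂_k / im ∂_{k+1}:

  H_1: rank ker ∂_1 − rank ∂_2 = (12 − 8) − 0 = 4, and there is no ∂_2, so H_1 = Z^4.

(K is a triangulation of a wedge of 4 circles.)

H_1 = Z^4.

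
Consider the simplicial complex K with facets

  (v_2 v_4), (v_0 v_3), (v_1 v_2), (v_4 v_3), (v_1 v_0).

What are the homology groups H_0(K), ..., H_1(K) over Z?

H_0 = Z,  H_1 = Z.

Fix the vertex order v_0 < v_1 < v_2 < v_3 < v_4 and write every simplex with vertices in increasing order. Then dim K = 1 and the simplices of K are:

  0-simplices (5): [v_0], [v_1], [v_2], [v_3], [v_4]
  1-simplices (5): [v_0,v_1], [v_0,v_3], [v_1,v_2], [v_2,v_4], [v_3,v_4]

Hence C_0 ≅ Z^5, C_1 ≅ Z^5.

∂_1: C_1 → C_0 sends each edge [p,q] (with p < q) to q − p.
This gives a 5×5 integer matrix of rank 4; reducing to Smith normal form yields diagonal entries (1,1,1,1).

Computing H_k = (kernel of ∂_k) / (image of ∂_{k+1}):

  H_0: rank C_0 − rank ∂_1 = 5 − 4 = 1, and the invariant factors of ∂_1 are all 1, so H_0 = Z.
  H_1: rank ker ∂_1 − rank ∂_2 = (5 − 4) − 0 = 1, and there is no ∂_2, so H_1 = Z.

As a check, the Euler characteristic is 5 − 5 = 0, which agrees with 1 − 1 = 0.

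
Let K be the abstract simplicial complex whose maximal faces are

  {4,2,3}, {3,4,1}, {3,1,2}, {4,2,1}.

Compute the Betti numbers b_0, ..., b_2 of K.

b_0 = 1, b_1 = 0, b_2 = 1.

K has 4 vertices, 6 edges, 4 triangles.
rank ∂_0 = 0, rank ∂_1 = 3 ⇒ b_0 = 4 − 0 − 3 = 1; all invariant factors of ∂_1 are 1 so no torsion. So H_0 ≅ Z.
rank ∂_1 = 3, rank ∂_2 = 3 ⇒ b_1 = 6 − 3 − 3 = 0; all invariant factors of ∂_2 are 1 so no torsion. So H_1 ≅ 0.
rank ∂_2 = 3, rank ∂_3 = 0 ⇒ b_2 = 4 − 3 − 0 = 1. So H_2 ≅ Z.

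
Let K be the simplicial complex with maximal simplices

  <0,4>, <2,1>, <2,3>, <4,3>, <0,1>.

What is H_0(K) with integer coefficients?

H_0 ≅ Z.

K has 5 vertices, 5 edges.
rank ∂_0 = 0, rank ∂_1 = 4 ⇒ b_0 = 5 − 0 − 4 = 1; all invariant factors of ∂_1 are 1 so no torsion. So H_0 = Z.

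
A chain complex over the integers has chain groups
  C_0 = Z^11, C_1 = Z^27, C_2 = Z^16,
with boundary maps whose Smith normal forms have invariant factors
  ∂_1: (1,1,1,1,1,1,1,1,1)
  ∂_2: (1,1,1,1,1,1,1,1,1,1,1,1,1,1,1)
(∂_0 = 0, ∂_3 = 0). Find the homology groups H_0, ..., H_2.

H_0: b_0 = 11 − 0 − 9 = 2; torsion from ∂_1 factors > 1: none. So H_0 = Z^2.
H_1: b_1 = 27 − 9 − 15 = 3; torsion from ∂_2 factors > 1: none. So H_1 = Z^3.
H_2: b_2 = 16 − 15 − 0 = 1; torsion from ∂_3 factors > 1: none. So H_2 = Z.

H_0 = Z^2,  H_1 = Z^3,  H_2 = Z.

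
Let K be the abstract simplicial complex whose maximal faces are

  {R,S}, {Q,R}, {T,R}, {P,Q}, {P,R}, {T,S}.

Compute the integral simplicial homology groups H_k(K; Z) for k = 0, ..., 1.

Take the total order P < Q < R < S < T on the vertex set. Then K (dimension 1) consists of the simplices:

  0-simplices (5): P, Q, R, S, T
  1-simplices (6): PQ, PR, QR, RS, RT, ST

Hence C_0 ≅ Z^5, C_1 ≅ Z^6.

The boundary map ∂_1: C_1 → C_0 is given by ∂[p,q] = [q] − [p]. For instance
  ∂RT = T − R.
The resulting 5×6 matrix has rank 4, and its Smith normal form has invariant factors (1,1,1,1).

Reading off H_k = ker ∂_k / im ∂_{k+1}:

  H_0: rank C_0 − rank ∂_1 = 5 − 4 = 1, and the invariant factors of ∂_1 are all 1, so H_0 ≅ Z.
  H_1: rank ker ∂_1 − rank ∂_2 = (6 − 4) − 0 = 2, and there is no ∂_2, so H_1 ≅ Z^2.

(K is a triangulation of a wedge of 2 circles.)

H_0 ≅ Z,  H_1 ≅ Z^2.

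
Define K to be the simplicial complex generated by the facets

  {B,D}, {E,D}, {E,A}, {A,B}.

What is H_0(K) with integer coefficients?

H_0 ≅ Z.

Order the vertices as A < B < D < E. Listing each simplex with vertices in this order, K has dimension 1 with simplices:

  0-simplices (4): A, B, D, E
  1-simplices (4): AB, AE, BD, DE

so the chain groups are C_0 ≅ Z^4, C_1 ≅ Z^4.

Boundary ∂_1: C_1 → C_0 sends each edge [p,q] (with p < q) to q − p.
The resulting 4×4 matrix has rank 3, and its Smith normal form has invariant factors (1,1,1).

Now H_k = ker ∂_k / im ∂_{k+1}, so:

  H_0: rank C_0 − rank ∂_1 = 4 − 3 = 1, and the invariant factors of ∂_1 are all 1, so H_0 ≅ Z.

(K is a triangulation of the circle S^1.)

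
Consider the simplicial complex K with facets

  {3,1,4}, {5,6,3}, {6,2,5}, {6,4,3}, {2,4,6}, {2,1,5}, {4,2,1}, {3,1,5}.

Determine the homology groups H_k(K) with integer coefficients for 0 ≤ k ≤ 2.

Order the vertices as 1 < 2 < 3 < 4 < 5 < 6. Listing each simplex with vertices in this order, K has dimension 2 with simplices:

  0-simplices (6): [1], [2], [3], [4], [5], [6]
  1-simplices (12): [1,2], [1,3], [1,4], [1,5], [2,4], [2,5], [2,6], [3,4], [3,5], [3,6], [4,6], [5,6]
  2-simplices (8): [1,2,4], [1,2,5], [1,3,4], [1,3,5], [2,4,6], [2,5,6], [3,4,6], [3,5,6]

Hence C_0 ≅ Z^6, C_1 ≅ Z^12, C_2 ≅ Z^8.

Boundary ∂_1: C_1 → C_0 maps an edge to its endpoints' difference, ∂[p,q] = q − p.
The 6×12 boundary matrix has rank 5 and Smith normal form diag(1,1,1,1,1).

Boundary ∂_2: C_2 → C_1 maps a triangle to the signed sum of its edges. For instance
  ∂[3,4,6] = [4,6] − [3,6] + [3,4],
  ∂[1,2,5] = [2,5] − [1,5] + [1,2].
This gives a 12×8 integer matrix of rank 7; reducing to Smith normal form yields diagonal entries (1,1,1,1,1,1,1).

From H_k ≅ ker(∂_k) / im(∂_{k+1}) we obtain:

  H_0: rank C_0 − rank ∂_1 = 6 − 5 = 1, and the invariant factors of ∂_1 are all 1, so H_0 ≅ Z.
  H_1: rank ker ∂_1 − rank ∂_2 = (12 − 5) − 7 = 0, and the invariant factors of ∂_2 are all 1, so H_1 ≅ 0.
  H_2: rank ker ∂_2 − rank ∂_3 = (8 − 7) − 0 = 1, and there is no ∂_3, so H_2 ≅ Z.

H_0 ≅ Z,  H_1 = 0,  H_2 ≅ Z.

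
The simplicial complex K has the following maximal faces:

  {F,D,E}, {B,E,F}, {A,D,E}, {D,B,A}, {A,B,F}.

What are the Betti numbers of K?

Order the vertices as A < B < D < E < F. Listing each simplex with vertices in this order, K has dimension 2 with simplices:

  0-simplices (5): A, B, D, E, F
  1-simplices (10): AB, AD, AE, AF, BD, BE, BF, DE, DF, EF
  2-simplices (5): ABD, ABF, ADE, BEF, DEF

Hence C_0 ≅ Z^5, C_1 ≅ Z^10, C_2 ≅ Z^5.

The boundary map ∂_1: C_1 → C_0 maps an edge to its endpoints' difference, ∂[p,q] = q − p. For instance
  ∂AB = B − A.
The resulting 5×10 matrix has rank 4, and its Smith normal form has invariant factors (1,1,1,1).

The boundary map ∂_2: C_2 → C_1 sends each 2-simplex [p,q,r] to [q,r] − [p,r] + [p,q]. For instance
  ∂ABF = BF − AF + AB,
  ∂DEF = EF − DF + DE.
As a 10×5 matrix over Z this has rank 5, with invariant factors (1,1,1,1,1).

Now H_k = ker ∂_k / im ∂_{k+1}, so:

  H_0: rank C_0 − rank ∂_1 = 5 − 4 = 1, and the invariant factors of ∂_1 are all 1, so H_0 = Z.
  H_1: rank ker ∂_1 − rank ∂_2 = (10 − 4) − 5 = 1, and the invariant factors of ∂_2 are all 1, so H_1 = Z.
  H_2: rank ker ∂_2 − rank ∂_3 = (5 − 5) − 0 = 0, and there is no ∂_3, so H_2 = 0.

As a check, the Euler characteristic is 5 − 10 + 5 = 0, which agrees with 1 − 1 + 0 = 0.

Hence the Betti numbers are b_0 = 1, b_1 = 1, b_2 = 0.

b_0 = 1, b_1 = 1, b_2 = 0.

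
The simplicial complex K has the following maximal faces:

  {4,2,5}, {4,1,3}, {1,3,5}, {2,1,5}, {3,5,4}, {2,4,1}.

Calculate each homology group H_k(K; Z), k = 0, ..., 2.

We work with the vertex ordering 1 < 2 < 3 < 4 < 5. The simplices of K, each written with vertices in increasing order, are:

  0-simplices (5): [1], [2], [3], [4], [5]
  1-simplices (9): [1,2], [1,3], [1,4], [1,5], [2,4], [2,5], [3,4], [3,5], [4,5]
  2-simplices (6): [1,2,4], [1,2,5], [1,3,4], [1,3,5], [2,4,5], [3,4,5]

Hence C_0 ≅ Z^5, C_1 ≅ Z^9, C_2 ≅ Z^6.

The boundary map ∂_1: C_1 → C_0 maps an edge to its endpoints' difference, ∂[p,q] = q − p. For instance
  ∂[1,4] = [4] − [1].
The resulting 5×9 matrix has rank 4, and its Smith normal form has invariant factors (1,1,1,1).

Boundary ∂_2: C_2 → C_1 acts by ∂[p,q,r] = [q,r] − [p,r] + [p,q]. For instance
  ∂[3,4,5] = [4,5] − [3,5] + [3,4],
  ∂[2,4,5] = [4,5] − [2,5] + [2,4].
This gives a 9×6 integer matrix of rank 5; reducing to Smith normal form yields diagonal entries (1,1,1,1,1).

Computing H_k = (kernel of ∂_k) / (image of ∂_{k+1}):

  H_0: rank C_0 − rank ∂_1 = 5 − 4 = 1, and the invariant factors of ∂_1 are all 1, so H_0 = Z.
  H_1: rank ker ∂_1 − rank ∂_2 = (9 − 4) − 5 = 0, and the invariant factors of ∂_2 are all 1, so H_1 = 0.
  H_2: rank ker ∂_2 − rank ∂_3 = (6 − 5) − 0 = 1, and there is no ∂_3, so H_2 = Z.

H_0 = Z,  H_1 = 0,  H_2 = Z.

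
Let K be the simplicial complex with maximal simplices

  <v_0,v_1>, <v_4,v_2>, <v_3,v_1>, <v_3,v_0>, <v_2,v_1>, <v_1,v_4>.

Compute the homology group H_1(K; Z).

H_1 = Z^2.

K has 5 vertices, 6 edges.
rank ∂_1 = 4, rank ∂_2 = 0 ⇒ b_1 = 6 − 4 − 0 = 2. So H_1 = Z^2.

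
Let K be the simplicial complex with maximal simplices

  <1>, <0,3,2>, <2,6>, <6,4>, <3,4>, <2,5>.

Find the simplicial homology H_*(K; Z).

Take the total order 0 < 1 < 2 < 3 < 4 < 5 < 6 on the vertex set. Then K (dimension 2) consists of the simplices:

  0-simplices (7): [0], [1], [2], [3], [4], [5], [6]
  1-simplices (7): [0,2], [0,3], [2,3], [2,5], [2,6], [3,4], [4,6]
  2-simplices (1): [0,2,3]

Hence C_0 ≅ Z^7, C_1 ≅ Z^7, C_2 ≅ Z^1.

The boundary map ∂_1: C_1 → C_0 maps an edge to its endpoints' difference, ∂[p,q] = q − p.
As a 7×7 matrix over Z this has rank 5, with invariant factors (1,1,1,1,1).

The boundary map ∂_2: C_2 → C_1 maps a triangle to the signed sum of its edges. For instance
  ∂[0,2,3] = [2,3] − [0,3] + [0,2].
The resulting 7×1 matrix has rank 1, and its Smith normal form has invariant factors (1).

Now H_k = ker ∂_k / im ∂_{k+1}, so:

  H_0: rank C_0 − rank ∂_1 = 7 − 5 = 2, and the invariant factors of ∂_1 are all 1, so H_0 = Z^2.
  H_1: rank ker ∂_1 − rank ∂_2 = (7 − 5) − 1 = 1, and the invariant factors of ∂_2 are all 1, so H_1 = Z.
  H_2: rank ker ∂_2 − rank ∂_3 = (1 − 1) − 0 = 0, and there is no ∂_3, so H_2 = 0.

H_0 = Z^2,  H_1 = Z,  H_2 = 0.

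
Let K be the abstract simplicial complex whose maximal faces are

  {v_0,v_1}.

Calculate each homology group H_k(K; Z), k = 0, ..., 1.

H_0 = Z,  H_1 = 0.

Take the total order v_0 < v_1 on the vertex set. Then K (dimension 1) consists of the simplices:

  0-simplices (2): [v_0], [v_1]
  1-simplices (1): [v_0,v_1]

Hence C_0 ≅ Z^2, C_1 ≅ Z^1.

Boundary ∂_1: C_1 → C_0 maps an edge to its endpoints' difference, ∂[p,q] = q − p.
As a 2×1 matrix over Z this has rank 1, with invariant factors (1).

Reading off H_k = ker ∂_k / im ∂_{k+1}:

  H_0: rank C_0 − rank ∂_1 = 2 − 1 = 1, and the invariant factors of ∂_1 are all 1, so H_0 = Z.
  H_1: rank ker ∂_1 − rank ∂_2 = (1 − 1) − 0 = 0, and there is no ∂_2, so H_1 = 0.

(K is a triangulation of the 1-simplex.)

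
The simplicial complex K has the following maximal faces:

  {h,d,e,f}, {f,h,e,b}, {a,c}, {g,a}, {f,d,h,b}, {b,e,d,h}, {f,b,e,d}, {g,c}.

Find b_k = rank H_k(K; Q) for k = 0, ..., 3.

b_0 = 2, b_1 = 1, b_2 = 0, b_3 = 1.

Take the total order a < b < c < d < e < f < g < h on the vertex set. Then K (dimension 3) consists of the simplices:

  0-simplices (8): a, b, c, d, e, f, g, h
  1-simplices (13): ac, ag, bd, be, bf, bh, cg, de, df, dh, ef, eh, fh
  2-simplices (10): bde, bdf, bdh, bef, beh, bfh, def, deh, dfh, efh
  3-simplices (5): bdef, bdeh, bdfh, befh, defh

so the chain groups are C_0 ≅ Z^8, C_1 ≅ Z^13, C_2 ≅ Z^10, C_3 ≅ Z^5.

Boundary ∂_1: C_1 → C_0 is given by ∂[p,q] = [q] − [p].
As a 8×13 matrix over Z this has rank 6, with invariant factors (1,1,1,1,1,1).

The boundary map ∂_2: C_2 → C_1 sends each 2-simplex [p,q,r] to [q,r] − [p,r] + [p,q]. For instance
  ∂bdh = dh − bh + bd,
  ∂deh = eh − dh + de.
The resulting 13×10 matrix has rank 6, and its Smith normal form has invariant factors (1,1,1,1,1,1).

∂_3: C_3 → C_2 sends each 3-simplex σ to the alternating sum Σ_i (−1)^i (σ with its i-th vertex removed). For instance
  ∂bdfh = dfh − bfh + bdh − bdf,
  ∂bdef = def − bef + bdf − bde.
The 10×5 boundary matrix has rank 4 and Smith normal form diag(1,1,1,1).

Now H_k = ker ∂_k / im ∂_{k+1}, so:

  H_0: rank C_0 − rank ∂_1 = 8 − 6 = 2, and the invariant factors of ∂_1 are all 1, so H_0 = Z^2.
  H_1: rank ker ∂_1 − rank ∂_2 = (13 − 6) − 6 = 1, and the invariant factors of ∂_2 are all 1, so H_1 = Z.
  H_2: rank ker ∂_2 − rank ∂_3 = (10 − 6) − 4 = 0, and the invariant factors of ∂_3 are all 1, so H_2 = 0.
  H_3: rank ker ∂_3 − rank ∂_4 = (5 − 4) − 0 = 1, and there is no ∂_4, so H_3 = Z.

Hence the Betti numbers are b_0 = 2, b_1 = 1, b_2 = 0, b_3 = 1.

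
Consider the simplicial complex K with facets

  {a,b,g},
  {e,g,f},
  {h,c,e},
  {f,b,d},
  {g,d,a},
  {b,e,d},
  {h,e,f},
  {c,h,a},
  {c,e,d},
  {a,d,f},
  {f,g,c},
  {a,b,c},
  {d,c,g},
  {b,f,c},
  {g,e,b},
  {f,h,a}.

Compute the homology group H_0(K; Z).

Fix the vertex order a < b < c < d < e < f < g < h and write every simplex with vertices in increasing order. Then dim K = 2 and the simplices of K are:

  0-simplices (8): a, b, c, d, e, f, g, h
  1-simplices (24): ab, ac, ad, af, ag, ah, bc, bd, be, bf, bg, cd, ce, cf, cg, ch, de, df, dg, ef, eg, eh, fg, fh
  2-simplices (16): abc, abg, ach, adf, adg, afh, bcf, bde, bdf, beg, cde, cdg, ceh, cfg, efg, efh

so the chain groups are C_0 ≅ Z^8, C_1 ≅ Z^24, C_2 ≅ Z^16.

The boundary map ∂_1: C_1 → C_0 is given by ∂[p,q] = [q] − [p].
As a 8×24 matrix over Z this has rank 7, with invariant factors (1,1,1,1,1,1,1).

The boundary map ∂_2: C_2 → C_1 maps a triangle to the signed sum of its edges. For instance
  ∂abc = bc − ac + ab,
  ∂afh = fh − ah + af.
As a 24×16 matrix over Z this has rank 15, with invariant factors (1,1,1,1,1,1,1,1,1,1,1,1,1,1,1).

Computing H_k = (kernel of ∂_k) / (image of ∂_{k+1}):

  H_0: rank C_0 − rank ∂_1 = 8 − 7 = 1, and the invariant factors of ∂_1 are all 1, so H_0 ≅ Z.

H_0 = Z.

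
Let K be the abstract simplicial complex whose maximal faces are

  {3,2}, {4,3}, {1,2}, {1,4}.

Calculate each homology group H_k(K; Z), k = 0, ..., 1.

Take the total order 1 < 2 < 3 < 4 on the vertex set. Then K (dimension 1) consists of the simplices:

  0-simplices (4): [1], [2], [3], [4]
  1-simplices (4): [1,2], [1,4], [2,3], [3,4]

Hence C_0 ≅ Z^4, C_1 ≅ Z^4.

∂_1: C_1 → C_0 is given by ∂[p,q] = [q] − [p].
This gives a 4×4 integer matrix of rank 3; reducing to Smith normal form yields diagonal entries (1,1,1).

Reading off H_k = ker ∂_k / im ∂_{k+1}:

  H_0: rank C_0 − rank ∂_1 = 4 − 3 = 1, and the invariant factors of ∂_1 are all 1, so H_0 = Z.
  H_1: rank ker ∂_1 − rank ∂_2 = (4 − 3) − 0 = 1, and there is no ∂_2, so H_1 = Z.

(K is a triangulation of the circle S^1.)

H_0 ≅ Z,  H_1 ≅ Z.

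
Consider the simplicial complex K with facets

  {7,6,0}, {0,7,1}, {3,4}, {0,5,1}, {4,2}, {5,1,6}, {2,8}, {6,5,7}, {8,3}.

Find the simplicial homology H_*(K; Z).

Order the vertices as 0 < 1 < 2 < 3 < 4 < 5 < 6 < 7 < 8. Listing each simplex with vertices in this order, K has dimension 2 with simplices:

  0-simplices (9): [0], [1], [2], [3], [4], [5], [6], [7], [8]
  1-simplices (14): [0,1], [0,5], [0,6], [0,7], [1,5], [1,6], [1,7], [2,4], [2,8], [3,4], [3,8], [5,6], [5,7], [6,7]
  2-simplices (5): [0,1,5], [0,1,7], [0,6,7], [1,5,6], [5,6,7]

so the chain groups are C_0 ≅ Z^9, C_1 ≅ Z^14, C_2 ≅ Z^5.

Boundary ∂_1: C_1 → C_0 is given by ∂[p,q] = [q] − [p]. For instance
  ∂[3,4] = [4] − [3].
The resulting 9×14 matrix has rank 7, and its Smith normal form has invariant factors (1,1,1,1,1,1,1).

Boundary ∂_2: C_2 → C_1 sends each 2-simplex [p,q,r] to [q,r] − [p,r] + [p,q]. For instance
  ∂[5,6,7] = [6,7] − [5,7] + [5,6],
  ∂[0,6,7] = [6,7] − [0,7] + [0,6].
As a 14×5 matrix over Z this has rank 5, with invariant factors (1,1,1,1,1).

Now H_k = ker ∂_k / im ∂_{k+1}, so:

  H_0: rank C_0 − rank ∂_1 = 9 − 7 = 2, and the invariant factors of ∂_1 are all 1, so H_0 ≅ Z^2.
  H_1: rank ker ∂_1 − rank ∂_2 = (14 − 7) − 5 = 2, and the invariant factors of ∂_2 are all 1, so H_1 ≅ Z^2.
  H_2: rank ker ∂_2 − rank ∂_3 = (5 − 5) − 0 = 0, and there is no ∂_3, so H_2 ≅ 0.

H_0 ≅ Z^2,  H_1 ≅ Z^2,  H_2 = 0.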